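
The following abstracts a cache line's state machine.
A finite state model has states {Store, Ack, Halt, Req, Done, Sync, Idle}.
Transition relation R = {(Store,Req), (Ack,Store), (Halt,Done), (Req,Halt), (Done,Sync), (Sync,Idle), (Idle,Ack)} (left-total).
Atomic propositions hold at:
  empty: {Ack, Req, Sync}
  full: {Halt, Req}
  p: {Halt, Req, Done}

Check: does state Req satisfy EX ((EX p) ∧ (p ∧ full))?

Sat(EX p) = {s : some successor in {Halt, Req, Done}} = {Store, Halt, Req}
Sat(p ∧ full) = {Halt, Req}
Sat((EX p) ∧ (p ∧ full)) = {Halt, Req}
Sat(EX ((EX p) ∧ (p ∧ full))) = {s : some successor in {Halt, Req}} = {Store, Req}
Req ∈ Sat(EX ((EX p) ∧ (p ∧ full))) = {Store, Req}, so the formula holds at Req.

Yes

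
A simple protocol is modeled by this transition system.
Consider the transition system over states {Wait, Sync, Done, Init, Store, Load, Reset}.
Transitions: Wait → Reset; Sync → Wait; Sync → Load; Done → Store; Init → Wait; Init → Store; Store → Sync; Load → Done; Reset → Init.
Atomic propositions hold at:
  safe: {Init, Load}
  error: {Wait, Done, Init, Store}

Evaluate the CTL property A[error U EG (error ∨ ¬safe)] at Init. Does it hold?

Sat(¬safe) = {Wait, Sync, Done, Store, Reset}
Sat(error ∨ ¬safe) = {Wait, Sync, Done, Init, Store, Reset}
EG (error ∨ ¬safe): greatest fixpoint, start Z0 = {Wait, Sync, Done, Init, Store, Reset}, keep only states in Sat with some successor in Z. Already a fixed point.
Sat(EG (error ∨ ¬safe)) = {Wait, Sync, Done, Init, Store, Reset}
A[error U EG (error ∨ ¬safe)]: least fixpoint, start Z0 = Sat(EG (error ∨ ¬safe)) = {Wait, Sync, Done, Init, Store, Reset}, add states in Sat(error) with every successor in Z. Already a fixed point.
Sat(A[error U EG (error ∨ ¬safe)]) = {Wait, Sync, Done, Init, Store, Reset}
Init ∈ Sat(A[error U EG (error ∨ ¬safe)]) = {Wait, Sync, Done, Init, Store, Reset}, so the formula holds at Init.

Yes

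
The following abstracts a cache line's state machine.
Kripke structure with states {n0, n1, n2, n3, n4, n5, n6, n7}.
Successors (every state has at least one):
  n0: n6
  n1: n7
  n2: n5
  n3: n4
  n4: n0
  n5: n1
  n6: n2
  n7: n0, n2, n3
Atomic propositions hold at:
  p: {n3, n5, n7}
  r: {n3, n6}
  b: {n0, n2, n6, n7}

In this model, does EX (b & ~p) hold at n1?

No

Sat(~p) = {n0, n1, n2, n4, n6}
Sat(b & ~p) = {n0, n2, n6}
Sat(EX (b & ~p)) = {s : some successor in {n0, n2, n6}} = {n0, n4, n6, n7}
n1 ∉ Sat(EX (b & ~p)) = {n0, n4, n6, n7}, so the formula does not hold at n1.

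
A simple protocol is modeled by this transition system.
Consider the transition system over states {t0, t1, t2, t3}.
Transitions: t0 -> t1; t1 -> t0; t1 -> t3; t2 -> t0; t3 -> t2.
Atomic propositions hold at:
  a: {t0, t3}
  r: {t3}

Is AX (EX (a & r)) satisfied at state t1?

No

Sat(a & r) = {t3}
Sat(EX (a & r)) = {s : some successor in {t3}} = {t1}
Sat(AX (EX (a & r))) = {s : every successor in {t1}} = {t0}
t1 ∉ Sat(AX (EX (a & r))) = {t0}, so the formula does not hold at t1.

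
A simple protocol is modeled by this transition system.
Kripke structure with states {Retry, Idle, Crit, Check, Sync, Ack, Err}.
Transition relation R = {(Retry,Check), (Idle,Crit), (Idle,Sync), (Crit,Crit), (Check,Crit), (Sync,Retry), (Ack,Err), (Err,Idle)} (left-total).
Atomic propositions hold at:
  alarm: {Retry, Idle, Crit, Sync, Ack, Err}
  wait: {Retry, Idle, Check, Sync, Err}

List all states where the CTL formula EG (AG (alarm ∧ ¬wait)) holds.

Sat(¬wait) = {Crit, Ack}
Sat(alarm ∧ ¬wait) = {Crit, Ack}
AG (alarm ∧ ¬wait): greatest fixpoint, start Z0 = {Crit, Ack}, keep only states in Sat with every successor in Z. Z1 = {Crit}; fixed.
Sat(AG (alarm ∧ ¬wait)) = {Crit}
EG (AG (alarm ∧ ¬wait)): greatest fixpoint, start Z0 = {Crit}, keep only states in Sat with some successor in Z. Already a fixed point.
Sat(EG (AG (alarm ∧ ¬wait))) = {Crit}

{Crit}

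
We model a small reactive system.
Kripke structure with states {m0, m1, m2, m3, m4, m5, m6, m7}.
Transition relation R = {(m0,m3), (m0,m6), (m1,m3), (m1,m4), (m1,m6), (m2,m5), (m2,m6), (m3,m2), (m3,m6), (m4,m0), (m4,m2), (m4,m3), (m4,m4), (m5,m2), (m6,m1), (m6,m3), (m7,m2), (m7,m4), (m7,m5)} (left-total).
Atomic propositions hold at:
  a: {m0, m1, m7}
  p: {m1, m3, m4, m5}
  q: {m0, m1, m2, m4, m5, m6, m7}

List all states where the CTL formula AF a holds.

AF a: least fixpoint, start Z0 = {m0, m1, m7}, add states with every successor in Z. Already a fixed point.
Sat(AF a) = {m0, m1, m7}

{m0, m1, m7}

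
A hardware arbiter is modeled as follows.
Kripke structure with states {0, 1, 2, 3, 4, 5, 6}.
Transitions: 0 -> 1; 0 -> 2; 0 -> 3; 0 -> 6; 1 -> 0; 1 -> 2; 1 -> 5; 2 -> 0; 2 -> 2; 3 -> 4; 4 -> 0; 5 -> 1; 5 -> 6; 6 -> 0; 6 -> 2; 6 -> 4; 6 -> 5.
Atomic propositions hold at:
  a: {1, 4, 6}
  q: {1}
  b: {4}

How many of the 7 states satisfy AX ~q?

Sat(~q) = {0, 2, 3, 4, 5, 6}
Sat(AX ~q) = {s : every successor in {0, 2, 3, 4, 5, 6}} = {1, 2, 3, 4, 6}
|Sat(AX ~q)| = |{1, 2, 3, 4, 6}| = 5.

5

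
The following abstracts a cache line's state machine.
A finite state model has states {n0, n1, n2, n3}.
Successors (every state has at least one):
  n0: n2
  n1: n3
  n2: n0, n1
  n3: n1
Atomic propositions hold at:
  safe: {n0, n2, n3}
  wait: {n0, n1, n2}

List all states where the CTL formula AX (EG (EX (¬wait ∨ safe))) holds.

{n0}

Sat(¬wait) = {n3}
Sat(¬wait ∨ safe) = {n0, n2, n3}
Sat(EX (¬wait ∨ safe)) = {s : some successor in {n0, n2, n3}} = {n0, n1, n2}
EG (EX (¬wait ∨ safe)): greatest fixpoint, start Z0 = {n0, n1, n2}, keep only states in Sat with some successor in Z. Z1 = {n0, n2}; fixed.
Sat(EG (EX (¬wait ∨ safe))) = {n0, n2}
Sat(AX (EG (EX (¬wait ∨ safe)))) = {s : every successor in {n0, n2}} = {n0}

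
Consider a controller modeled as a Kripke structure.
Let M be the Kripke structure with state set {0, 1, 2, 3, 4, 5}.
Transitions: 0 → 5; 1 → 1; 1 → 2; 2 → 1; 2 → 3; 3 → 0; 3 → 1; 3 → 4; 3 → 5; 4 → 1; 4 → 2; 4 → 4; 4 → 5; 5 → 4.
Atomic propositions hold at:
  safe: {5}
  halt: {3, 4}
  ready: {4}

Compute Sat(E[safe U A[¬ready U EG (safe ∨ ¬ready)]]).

Sat(¬ready) = {0, 1, 2, 3, 5}
Sat(safe ∨ ¬ready) = {0, 1, 2, 3, 5}
EG (safe ∨ ¬ready): greatest fixpoint, start Z0 = {0, 1, 2, 3, 5}, keep only states in Sat with some successor in Z. Z1 = {0, 1, 2, 3}; Z2 = {1, 2, 3}; fixed.
Sat(EG (safe ∨ ¬ready)) = {1, 2, 3}
A[¬ready U EG (safe ∨ ¬ready)]: least fixpoint, start Z0 = Sat(EG (safe ∨ ¬ready)) = {1, 2, 3}, add states in Sat(¬ready) with every successor in Z. Already a fixed point.
Sat(A[¬ready U EG (safe ∨ ¬ready)]) = {1, 2, 3}
E[safe U A[¬ready U EG (safe ∨ ¬ready)]]: least fixpoint, start Z0 = Sat(A[¬ready U EG (safe ∨ ¬ready)]) = {1, 2, 3}, add states in Sat(safe) with some successor in Z. Already a fixed point.
Sat(E[safe U A[¬ready U EG (safe ∨ ¬ready)]]) = {1, 2, 3}

{1, 2, 3}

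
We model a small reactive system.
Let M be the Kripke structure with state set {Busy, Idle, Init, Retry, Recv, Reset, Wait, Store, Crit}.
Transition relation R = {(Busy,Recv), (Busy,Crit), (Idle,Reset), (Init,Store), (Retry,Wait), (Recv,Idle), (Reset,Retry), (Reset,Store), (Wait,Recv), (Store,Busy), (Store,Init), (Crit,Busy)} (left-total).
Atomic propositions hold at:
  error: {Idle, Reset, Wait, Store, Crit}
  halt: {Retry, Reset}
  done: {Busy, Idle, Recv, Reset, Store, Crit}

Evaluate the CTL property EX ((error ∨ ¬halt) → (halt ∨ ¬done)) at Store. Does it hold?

Sat(¬halt) = {Busy, Idle, Init, Recv, Wait, Store, Crit}
Sat(error ∨ ¬halt) = {Busy, Idle, Init, Recv, Reset, Wait, Store, Crit}
Sat(¬done) = {Init, Retry, Wait}
Sat(halt ∨ ¬done) = {Init, Retry, Reset, Wait}
Sat((error ∨ ¬halt) → (halt ∨ ¬done)) = {Init, Retry, Reset, Wait}
Sat(EX ((error ∨ ¬halt) → (halt ∨ ¬done))) = {s : some successor in {Init, Retry, Reset, Wait}} = {Idle, Retry, Reset, Store}
Store ∈ Sat(EX ((error ∨ ¬halt) → (halt ∨ ¬done))) = {Idle, Retry, Reset, Store}, so the formula holds at Store.

Yes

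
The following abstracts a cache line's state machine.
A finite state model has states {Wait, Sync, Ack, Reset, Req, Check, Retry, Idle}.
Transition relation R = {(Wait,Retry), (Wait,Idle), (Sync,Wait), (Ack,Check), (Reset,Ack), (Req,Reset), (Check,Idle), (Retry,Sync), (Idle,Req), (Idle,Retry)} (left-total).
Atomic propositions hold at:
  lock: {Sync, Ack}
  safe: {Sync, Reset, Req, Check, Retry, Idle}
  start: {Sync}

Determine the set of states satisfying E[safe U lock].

E[safe U lock]: least fixpoint, start Z0 = Sat(lock) = {Sync, Ack}, add states in Sat(safe) with some successor in Z. Z1 = {Sync, Ack, Reset, Retry}; Z2 = {Sync, Ack, Reset, Req, Retry, Idle}; Z3 = {Sync, Ack, Reset, Req, Check, Retry, Idle}; fixed.
Sat(E[safe U lock]) = {Sync, Ack, Reset, Req, Check, Retry, Idle}

{Sync, Ack, Reset, Req, Check, Retry, Idle}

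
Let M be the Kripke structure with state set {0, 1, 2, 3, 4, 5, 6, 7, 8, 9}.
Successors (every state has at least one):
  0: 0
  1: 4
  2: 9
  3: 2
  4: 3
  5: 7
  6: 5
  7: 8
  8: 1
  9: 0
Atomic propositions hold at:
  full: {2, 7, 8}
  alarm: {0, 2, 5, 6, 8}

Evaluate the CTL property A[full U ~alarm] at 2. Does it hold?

Yes

Sat(~alarm) = {1, 3, 4, 7, 9}
A[full U ~alarm]: least fixpoint, start Z0 = Sat(~alarm) = {1, 3, 4, 7, 9}, add states in Sat(full) with every successor in Z. Z1 = {1, 2, 3, 4, 7, 8, 9}; fixed.
Sat(A[full U ~alarm]) = {1, 2, 3, 4, 7, 8, 9}
2 ∈ Sat(A[full U ~alarm]) = {1, 2, 3, 4, 7, 8, 9}, so the formula holds at 2.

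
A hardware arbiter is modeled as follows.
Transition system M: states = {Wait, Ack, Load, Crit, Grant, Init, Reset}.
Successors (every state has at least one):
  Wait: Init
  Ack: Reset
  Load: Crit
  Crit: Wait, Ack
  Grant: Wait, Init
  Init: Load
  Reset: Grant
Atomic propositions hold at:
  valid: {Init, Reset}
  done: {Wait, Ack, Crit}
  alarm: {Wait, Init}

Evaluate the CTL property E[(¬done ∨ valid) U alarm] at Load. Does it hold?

Sat(¬done) = {Load, Grant, Init, Reset}
Sat(¬done ∨ valid) = {Load, Grant, Init, Reset}
E[(¬done ∨ valid) U alarm]: least fixpoint, start Z0 = Sat(alarm) = {Wait, Init}, add states in Sat(¬done ∨ valid) with some successor in Z. Z1 = {Wait, Grant, Init}; Z2 = {Wait, Grant, Init, Reset}; fixed.
Sat(E[(¬done ∨ valid) U alarm]) = {Wait, Grant, Init, Reset}
Load ∉ Sat(E[(¬done ∨ valid) U alarm]) = {Wait, Grant, Init, Reset}, so the formula does not hold at Load.

No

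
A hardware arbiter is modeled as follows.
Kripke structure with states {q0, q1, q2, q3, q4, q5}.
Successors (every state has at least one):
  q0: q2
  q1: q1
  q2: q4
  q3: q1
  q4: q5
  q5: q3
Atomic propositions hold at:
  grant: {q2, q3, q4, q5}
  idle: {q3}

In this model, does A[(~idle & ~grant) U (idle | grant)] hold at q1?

Sat(~idle) = {q0, q1, q2, q4, q5}
Sat(~grant) = {q0, q1}
Sat(~idle & ~grant) = {q0, q1}
Sat(idle | grant) = {q2, q3, q4, q5}
A[(~idle & ~grant) U (idle | grant)]: least fixpoint, start Z0 = Sat((idle | grant)) = {q2, q3, q4, q5}, add states in Sat(~idle & ~grant) with every successor in Z. Z1 = {q0, q2, q3, q4, q5}; fixed.
Sat(A[(~idle & ~grant) U (idle | grant)]) = {q0, q2, q3, q4, q5}
q1 ∉ Sat(A[(~idle & ~grant) U (idle | grant)]) = {q0, q2, q3, q4, q5}, so the formula does not hold at q1.

No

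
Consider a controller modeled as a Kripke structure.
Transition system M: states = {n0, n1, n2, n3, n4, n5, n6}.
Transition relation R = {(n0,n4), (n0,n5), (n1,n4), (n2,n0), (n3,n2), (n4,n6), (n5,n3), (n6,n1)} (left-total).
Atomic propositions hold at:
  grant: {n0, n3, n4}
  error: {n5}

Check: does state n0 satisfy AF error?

No

AF error: least fixpoint, start Z0 = {n5}, add states with every successor in Z. Already a fixed point.
Sat(AF error) = {n5}
n0 ∉ Sat(AF error) = {n5}, so the formula does not hold at n0.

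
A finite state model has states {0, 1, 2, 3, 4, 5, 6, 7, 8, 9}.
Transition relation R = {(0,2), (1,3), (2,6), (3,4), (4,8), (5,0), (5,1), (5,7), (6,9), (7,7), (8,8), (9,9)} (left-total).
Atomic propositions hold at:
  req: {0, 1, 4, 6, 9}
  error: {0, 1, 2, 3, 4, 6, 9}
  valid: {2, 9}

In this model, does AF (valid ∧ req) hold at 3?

Sat(valid ∧ req) = {9}
AF (valid ∧ req): least fixpoint, start Z0 = {9}, add states with every successor in Z. Z1 = {6, 9}; Z2 = {2, 6, 9}; Z3 = {0, 2, 6, 9}; fixed.
Sat(AF (valid ∧ req)) = {0, 2, 6, 9}
3 ∉ Sat(AF (valid ∧ req)) = {0, 2, 6, 9}, so the formula does not hold at 3.

No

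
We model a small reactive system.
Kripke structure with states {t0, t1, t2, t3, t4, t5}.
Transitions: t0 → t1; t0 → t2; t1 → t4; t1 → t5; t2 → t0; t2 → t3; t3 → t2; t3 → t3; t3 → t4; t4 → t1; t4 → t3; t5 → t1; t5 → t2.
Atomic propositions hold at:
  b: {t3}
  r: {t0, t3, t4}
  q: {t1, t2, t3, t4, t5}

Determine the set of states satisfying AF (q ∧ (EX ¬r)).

{t1, t3, t4, t5}

Sat(¬r) = {t1, t2, t5}
Sat(EX ¬r) = {s : some successor in {t1, t2, t5}} = {t0, t1, t3, t4, t5}
Sat(q ∧ (EX ¬r)) = {t1, t3, t4, t5}
AF (q ∧ (EX ¬r)): least fixpoint, start Z0 = {t1, t3, t4, t5}, add states with every successor in Z. Already a fixed point.
Sat(AF (q ∧ (EX ¬r))) = {t1, t3, t4, t5}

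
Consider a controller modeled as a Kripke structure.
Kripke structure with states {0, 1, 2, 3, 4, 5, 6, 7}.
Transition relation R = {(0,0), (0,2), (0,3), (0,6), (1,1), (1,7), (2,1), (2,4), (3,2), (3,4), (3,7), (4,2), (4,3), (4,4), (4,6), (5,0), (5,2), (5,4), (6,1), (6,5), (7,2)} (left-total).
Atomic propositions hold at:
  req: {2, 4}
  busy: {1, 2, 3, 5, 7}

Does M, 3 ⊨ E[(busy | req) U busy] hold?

Sat(busy | req) = {1, 2, 3, 4, 5, 7}
E[(busy | req) U busy]: least fixpoint, start Z0 = Sat(busy) = {1, 2, 3, 5, 7}, add states in Sat(busy | req) with some successor in Z. Z1 = {1, 2, 3, 4, 5, 7}; fixed.
Sat(E[(busy | req) U busy]) = {1, 2, 3, 4, 5, 7}
3 ∈ Sat(E[(busy | req) U busy]) = {1, 2, 3, 4, 5, 7}, so the formula holds at 3.

Yes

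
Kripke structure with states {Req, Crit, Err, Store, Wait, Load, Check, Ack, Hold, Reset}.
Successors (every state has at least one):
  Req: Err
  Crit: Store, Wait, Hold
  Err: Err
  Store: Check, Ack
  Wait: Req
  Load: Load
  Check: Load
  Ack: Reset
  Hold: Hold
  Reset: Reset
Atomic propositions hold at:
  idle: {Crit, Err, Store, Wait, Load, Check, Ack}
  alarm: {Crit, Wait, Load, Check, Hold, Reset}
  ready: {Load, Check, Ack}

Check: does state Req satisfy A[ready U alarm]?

No

A[ready U alarm]: least fixpoint, start Z0 = Sat(alarm) = {Crit, Wait, Load, Check, Hold, Reset}, add states in Sat(ready) with every successor in Z. Z1 = {Crit, Wait, Load, Check, Ack, Hold, Reset}; fixed.
Sat(A[ready U alarm]) = {Crit, Wait, Load, Check, Ack, Hold, Reset}
Req ∉ Sat(A[ready U alarm]) = {Crit, Wait, Load, Check, Ack, Hold, Reset}, so the formula does not hold at Req.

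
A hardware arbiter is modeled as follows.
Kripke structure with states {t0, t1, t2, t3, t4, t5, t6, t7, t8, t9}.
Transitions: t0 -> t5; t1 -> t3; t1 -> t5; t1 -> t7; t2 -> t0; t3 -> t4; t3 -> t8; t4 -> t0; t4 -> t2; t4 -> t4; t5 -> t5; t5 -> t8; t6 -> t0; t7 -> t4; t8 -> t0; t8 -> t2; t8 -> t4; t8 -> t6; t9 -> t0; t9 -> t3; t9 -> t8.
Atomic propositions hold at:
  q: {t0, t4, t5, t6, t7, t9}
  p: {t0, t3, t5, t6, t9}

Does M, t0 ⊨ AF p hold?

AF p: least fixpoint, start Z0 = {t0, t3, t5, t6, t9}, add states with every successor in Z. Z1 = {t0, t2, t3, t5, t6, t9}; fixed.
Sat(AF p) = {t0, t2, t3, t5, t6, t9}
t0 ∈ Sat(AF p) = {t0, t2, t3, t5, t6, t9}, so the formula holds at t0.

Yes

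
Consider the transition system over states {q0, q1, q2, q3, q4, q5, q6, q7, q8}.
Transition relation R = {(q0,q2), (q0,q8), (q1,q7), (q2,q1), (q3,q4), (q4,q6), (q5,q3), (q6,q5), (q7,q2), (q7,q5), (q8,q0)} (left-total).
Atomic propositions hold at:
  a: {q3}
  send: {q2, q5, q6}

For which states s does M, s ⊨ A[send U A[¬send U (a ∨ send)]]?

Sat(¬send) = {q0, q1, q3, q4, q7, q8}
Sat(a ∨ send) = {q2, q3, q5, q6}
A[¬send U (a ∨ send)]: least fixpoint, start Z0 = Sat((a ∨ send)) = {q2, q3, q5, q6}, add states in Sat(¬send) with every successor in Z. Z1 = {q2, q3, q4, q5, q6, q7}; Z2 = {q1, q2, q3, q4, q5, q6, q7}; fixed.
Sat(A[¬send U (a ∨ send)]) = {q1, q2, q3, q4, q5, q6, q7}
A[send U A[¬send U (a ∨ send)]]: least fixpoint, start Z0 = Sat(A[¬send U (a ∨ send)]) = {q1, q2, q3, q4, q5, q6, q7}, add states in Sat(send) with every successor in Z. Already a fixed point.
Sat(A[send U A[¬send U (a ∨ send)]]) = {q1, q2, q3, q4, q5, q6, q7}

{q1, q2, q3, q4, q5, q6, q7}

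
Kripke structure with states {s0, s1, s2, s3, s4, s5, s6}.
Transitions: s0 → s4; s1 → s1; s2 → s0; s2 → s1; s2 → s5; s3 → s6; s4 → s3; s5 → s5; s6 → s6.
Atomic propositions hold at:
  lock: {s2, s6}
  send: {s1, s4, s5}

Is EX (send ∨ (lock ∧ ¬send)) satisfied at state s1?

Sat(¬send) = {s0, s2, s3, s6}
Sat(lock ∧ ¬send) = {s2, s6}
Sat(send ∨ (lock ∧ ¬send)) = {s1, s2, s4, s5, s6}
Sat(EX (send ∨ (lock ∧ ¬send))) = {s : some successor in {s1, s2, s4, s5, s6}} = {s0, s1, s2, s3, s5, s6}
s1 ∈ Sat(EX (send ∨ (lock ∧ ¬send))) = {s0, s1, s2, s3, s5, s6}, so the formula holds at s1.

Yes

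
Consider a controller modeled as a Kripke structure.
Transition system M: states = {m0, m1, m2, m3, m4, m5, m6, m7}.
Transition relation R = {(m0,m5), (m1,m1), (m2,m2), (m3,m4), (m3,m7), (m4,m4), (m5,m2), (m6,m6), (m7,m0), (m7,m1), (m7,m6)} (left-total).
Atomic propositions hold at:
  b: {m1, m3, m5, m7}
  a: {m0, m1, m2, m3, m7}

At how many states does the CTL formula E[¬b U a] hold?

Sat(¬b) = {m0, m2, m4, m6}
E[¬b U a]: least fixpoint, start Z0 = Sat(a) = {m0, m1, m2, m3, m7}, add states in Sat(¬b) with some successor in Z. Already a fixed point.
Sat(E[¬b U a]) = {m0, m1, m2, m3, m7}
|Sat(E[¬b U a])| = |{m0, m1, m2, m3, m7}| = 5.

5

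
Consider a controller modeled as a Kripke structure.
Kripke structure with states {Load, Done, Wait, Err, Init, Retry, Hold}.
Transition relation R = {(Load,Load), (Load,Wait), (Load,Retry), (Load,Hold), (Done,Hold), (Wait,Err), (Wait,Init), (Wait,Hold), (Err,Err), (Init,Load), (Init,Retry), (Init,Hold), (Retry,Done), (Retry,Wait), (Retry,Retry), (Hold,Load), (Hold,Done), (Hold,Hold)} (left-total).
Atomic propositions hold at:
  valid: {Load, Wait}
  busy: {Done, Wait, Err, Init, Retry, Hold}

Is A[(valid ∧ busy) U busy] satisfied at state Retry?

Sat(valid ∧ busy) = {Wait}
A[(valid ∧ busy) U busy]: least fixpoint, start Z0 = Sat(busy) = {Done, Wait, Err, Init, Retry, Hold}, add states in Sat(valid ∧ busy) with every successor in Z. Already a fixed point.
Sat(A[(valid ∧ busy) U busy]) = {Done, Wait, Err, Init, Retry, Hold}
Retry ∈ Sat(A[(valid ∧ busy) U busy]) = {Done, Wait, Err, Init, Retry, Hold}, so the formula holds at Retry.

Yes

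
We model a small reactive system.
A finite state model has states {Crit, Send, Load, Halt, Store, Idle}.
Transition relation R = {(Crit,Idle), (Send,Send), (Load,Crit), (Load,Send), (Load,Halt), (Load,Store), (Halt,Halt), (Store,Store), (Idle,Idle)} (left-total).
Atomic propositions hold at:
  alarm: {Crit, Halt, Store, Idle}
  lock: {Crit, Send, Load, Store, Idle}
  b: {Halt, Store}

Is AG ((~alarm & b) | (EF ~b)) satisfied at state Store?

Sat(~alarm) = {Send, Load}
Sat(~alarm & b) = ∅
Sat(~b) = {Crit, Send, Load, Idle}
EF ~b: least fixpoint, start Z0 = {Crit, Send, Load, Idle}, add states with some successor in Z. Already a fixed point.
Sat(EF ~b) = {Crit, Send, Load, Idle}
Sat((~alarm & b) | (EF ~b)) = {Crit, Send, Load, Idle}
AG ((~alarm & b) | (EF ~b)): greatest fixpoint, start Z0 = {Crit, Send, Load, Idle}, keep only states in Sat with every successor in Z. Z1 = {Crit, Send, Idle}; fixed.
Sat(AG ((~alarm & b) | (EF ~b))) = {Crit, Send, Idle}
Store ∉ Sat(AG ((~alarm & b) | (EF ~b))) = {Crit, Send, Idle}, so the formula does not hold at Store.

No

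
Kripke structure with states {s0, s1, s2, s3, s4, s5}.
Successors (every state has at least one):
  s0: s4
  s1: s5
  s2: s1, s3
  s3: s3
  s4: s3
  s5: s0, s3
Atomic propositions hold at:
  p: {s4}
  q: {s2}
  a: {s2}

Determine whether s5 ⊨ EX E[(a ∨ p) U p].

No

Sat(a ∨ p) = {s2, s4}
E[(a ∨ p) U p]: least fixpoint, start Z0 = Sat(p) = {s4}, add states in Sat(a ∨ p) with some successor in Z. Already a fixed point.
Sat(E[(a ∨ p) U p]) = {s4}
Sat(EX E[(a ∨ p) U p]) = {s : some successor in {s4}} = {s0}
s5 ∉ Sat(EX E[(a ∨ p) U p]) = {s0}, so the formula does not hold at s5.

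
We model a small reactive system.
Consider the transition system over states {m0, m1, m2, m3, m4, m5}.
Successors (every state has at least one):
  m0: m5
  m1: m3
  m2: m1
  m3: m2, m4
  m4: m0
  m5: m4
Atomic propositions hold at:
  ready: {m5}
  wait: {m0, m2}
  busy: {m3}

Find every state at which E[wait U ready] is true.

E[wait U ready]: least fixpoint, start Z0 = Sat(ready) = {m5}, add states in Sat(wait) with some successor in Z. Z1 = {m0, m5}; fixed.
Sat(E[wait U ready]) = {m0, m5}

{m0, m5}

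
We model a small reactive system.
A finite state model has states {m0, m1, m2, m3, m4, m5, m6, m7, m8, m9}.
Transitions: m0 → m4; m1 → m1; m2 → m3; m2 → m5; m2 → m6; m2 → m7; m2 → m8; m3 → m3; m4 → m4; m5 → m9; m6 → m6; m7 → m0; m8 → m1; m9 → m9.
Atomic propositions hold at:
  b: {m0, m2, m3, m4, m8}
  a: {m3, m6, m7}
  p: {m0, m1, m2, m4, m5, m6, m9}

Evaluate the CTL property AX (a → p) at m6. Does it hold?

Yes

Sat(a → p) = {m0, m1, m2, m4, m5, m6, m8, m9}
Sat(AX (a → p)) = {s : every successor in {m0, m1, m2, m4, m5, m6, m8, m9}} = {m0, m1, m4, m5, m6, m7, m8, m9}
m6 ∈ Sat(AX (a → p)) = {m0, m1, m4, m5, m6, m7, m8, m9}, so the formula holds at m6.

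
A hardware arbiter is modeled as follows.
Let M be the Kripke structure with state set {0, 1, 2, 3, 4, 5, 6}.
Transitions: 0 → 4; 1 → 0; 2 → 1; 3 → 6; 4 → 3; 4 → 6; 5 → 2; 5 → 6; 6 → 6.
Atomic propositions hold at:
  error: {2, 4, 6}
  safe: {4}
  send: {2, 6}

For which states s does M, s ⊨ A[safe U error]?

{2, 4, 6}

A[safe U error]: least fixpoint, start Z0 = Sat(error) = {2, 4, 6}, add states in Sat(safe) with every successor in Z. Already a fixed point.
Sat(A[safe U error]) = {2, 4, 6}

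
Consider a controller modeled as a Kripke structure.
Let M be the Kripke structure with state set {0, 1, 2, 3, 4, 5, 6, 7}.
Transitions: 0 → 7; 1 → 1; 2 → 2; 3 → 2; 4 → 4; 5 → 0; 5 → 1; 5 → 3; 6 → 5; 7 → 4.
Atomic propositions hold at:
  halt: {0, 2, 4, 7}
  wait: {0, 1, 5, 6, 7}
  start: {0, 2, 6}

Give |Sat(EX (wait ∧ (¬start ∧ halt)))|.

1

Sat(¬start) = {1, 3, 4, 5, 7}
Sat(¬start ∧ halt) = {4, 7}
Sat(wait ∧ (¬start ∧ halt)) = {7}
Sat(EX (wait ∧ (¬start ∧ halt))) = {s : some successor in {7}} = {0}
|Sat(EX (wait ∧ (¬start ∧ halt)))| = |{0}| = 1.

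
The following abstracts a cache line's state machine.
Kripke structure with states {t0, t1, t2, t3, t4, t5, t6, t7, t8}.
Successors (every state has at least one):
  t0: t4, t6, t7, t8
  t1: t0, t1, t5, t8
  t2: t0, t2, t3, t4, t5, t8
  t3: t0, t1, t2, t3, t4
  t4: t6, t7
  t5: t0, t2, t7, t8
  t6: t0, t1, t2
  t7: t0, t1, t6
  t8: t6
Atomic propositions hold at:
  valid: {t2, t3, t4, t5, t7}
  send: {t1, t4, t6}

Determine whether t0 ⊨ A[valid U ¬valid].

Sat(¬valid) = {t0, t1, t6, t8}
A[valid U ¬valid]: least fixpoint, start Z0 = Sat(¬valid) = {t0, t1, t6, t8}, add states in Sat(valid) with every successor in Z. Z1 = {t0, t1, t6, t7, t8}; Z2 = {t0, t1, t4, t6, t7, t8}; fixed.
Sat(A[valid U ¬valid]) = {t0, t1, t4, t6, t7, t8}
t0 ∈ Sat(A[valid U ¬valid]) = {t0, t1, t4, t6, t7, t8}, so the formula holds at t0.

Yes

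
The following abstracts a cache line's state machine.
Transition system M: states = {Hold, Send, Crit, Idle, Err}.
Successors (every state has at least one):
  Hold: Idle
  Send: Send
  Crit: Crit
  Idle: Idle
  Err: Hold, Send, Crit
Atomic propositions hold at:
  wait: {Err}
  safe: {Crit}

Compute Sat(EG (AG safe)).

AG safe: greatest fixpoint, start Z0 = {Crit}, keep only states in Sat with every successor in Z. Already a fixed point.
Sat(AG safe) = {Crit}
EG (AG safe): greatest fixpoint, start Z0 = {Crit}, keep only states in Sat with some successor in Z. Already a fixed point.
Sat(EG (AG safe)) = {Crit}

{Crit}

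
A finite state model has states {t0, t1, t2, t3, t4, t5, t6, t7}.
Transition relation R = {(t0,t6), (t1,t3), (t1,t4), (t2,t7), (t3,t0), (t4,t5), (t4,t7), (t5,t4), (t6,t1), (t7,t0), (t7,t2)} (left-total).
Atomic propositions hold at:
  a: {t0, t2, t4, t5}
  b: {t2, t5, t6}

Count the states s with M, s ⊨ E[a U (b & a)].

Sat(b & a) = {t2, t5}
E[a U (b & a)]: least fixpoint, start Z0 = Sat((b & a)) = {t2, t5}, add states in Sat(a) with some successor in Z. Z1 = {t2, t4, t5}; fixed.
Sat(E[a U (b & a)]) = {t2, t4, t5}
|Sat(E[a U (b & a)])| = |{t2, t4, t5}| = 3.

3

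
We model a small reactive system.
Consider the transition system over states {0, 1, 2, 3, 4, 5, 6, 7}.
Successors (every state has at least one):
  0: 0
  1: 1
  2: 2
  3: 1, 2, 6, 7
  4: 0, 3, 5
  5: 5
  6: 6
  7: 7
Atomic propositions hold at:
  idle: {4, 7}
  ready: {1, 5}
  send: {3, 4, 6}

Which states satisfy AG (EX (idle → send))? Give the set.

Sat(idle → send) = {0, 1, 2, 3, 4, 5, 6}
Sat(EX (idle → send)) = {s : some successor in {0, 1, 2, 3, 4, 5, 6}} = {0, 1, 2, 3, 4, 5, 6}
AG (EX (idle → send)): greatest fixpoint, start Z0 = {0, 1, 2, 3, 4, 5, 6}, keep only states in Sat with every successor in Z. Z1 = {0, 1, 2, 4, 5, 6}; Z2 = {0, 1, 2, 5, 6}; fixed.
Sat(AG (EX (idle → send))) = {0, 1, 2, 5, 6}

{0, 1, 2, 5, 6}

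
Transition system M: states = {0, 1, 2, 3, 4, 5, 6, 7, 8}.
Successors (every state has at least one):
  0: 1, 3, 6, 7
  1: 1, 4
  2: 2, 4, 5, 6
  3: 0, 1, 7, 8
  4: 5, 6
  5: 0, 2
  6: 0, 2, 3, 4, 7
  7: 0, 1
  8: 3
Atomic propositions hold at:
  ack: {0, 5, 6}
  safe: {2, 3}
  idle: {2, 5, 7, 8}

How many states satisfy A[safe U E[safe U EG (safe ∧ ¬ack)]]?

1

Sat(¬ack) = {1, 2, 3, 4, 7, 8}
Sat(safe ∧ ¬ack) = {2, 3}
EG (safe ∧ ¬ack): greatest fixpoint, start Z0 = {2, 3}, keep only states in Sat with some successor in Z. Z1 = {2}; fixed.
Sat(EG (safe ∧ ¬ack)) = {2}
E[safe U EG (safe ∧ ¬ack)]: least fixpoint, start Z0 = Sat(EG (safe ∧ ¬ack)) = {2}, add states in Sat(safe) with some successor in Z. Already a fixed point.
Sat(E[safe U EG (safe ∧ ¬ack)]) = {2}
A[safe U E[safe U EG (safe ∧ ¬ack)]]: least fixpoint, start Z0 = Sat(E[safe U EG (safe ∧ ¬ack)]) = {2}, add states in Sat(safe) with every successor in Z. Already a fixed point.
Sat(A[safe U E[safe U EG (safe ∧ ¬ack)]]) = {2}
|Sat(A[safe U E[safe U EG (safe ∧ ¬ack)]])| = |{2}| = 1.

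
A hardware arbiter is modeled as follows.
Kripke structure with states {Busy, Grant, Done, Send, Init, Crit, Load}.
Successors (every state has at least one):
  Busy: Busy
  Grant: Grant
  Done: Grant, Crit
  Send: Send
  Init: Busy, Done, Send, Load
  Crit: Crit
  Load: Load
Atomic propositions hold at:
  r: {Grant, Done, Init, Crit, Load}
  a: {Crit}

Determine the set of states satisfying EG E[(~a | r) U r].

{Grant, Done, Init, Crit, Load}

Sat(~a) = {Busy, Grant, Done, Send, Init, Load}
Sat(~a | r) = {Busy, Grant, Done, Send, Init, Crit, Load}
E[(~a | r) U r]: least fixpoint, start Z0 = Sat(r) = {Grant, Done, Init, Crit, Load}, add states in Sat(~a | r) with some successor in Z. Already a fixed point.
Sat(E[(~a | r) U r]) = {Grant, Done, Init, Crit, Load}
EG E[(~a | r) U r]: greatest fixpoint, start Z0 = {Grant, Done, Init, Crit, Load}, keep only states in Sat with some successor in Z. Already a fixed point.
Sat(EG E[(~a | r) U r]) = {Grant, Done, Init, Crit, Load}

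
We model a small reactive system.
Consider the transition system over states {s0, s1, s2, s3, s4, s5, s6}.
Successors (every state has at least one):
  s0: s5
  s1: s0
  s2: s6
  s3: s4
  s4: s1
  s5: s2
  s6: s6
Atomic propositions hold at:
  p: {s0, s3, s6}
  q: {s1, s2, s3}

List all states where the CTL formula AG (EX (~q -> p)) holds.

Sat(~q) = {s0, s4, s5, s6}
Sat(~q -> p) = {s0, s1, s2, s3, s6}
Sat(EX (~q -> p)) = {s : some successor in {s0, s1, s2, s3, s6}} = {s1, s2, s4, s5, s6}
AG (EX (~q -> p)): greatest fixpoint, start Z0 = {s1, s2, s4, s5, s6}, keep only states in Sat with every successor in Z. Z1 = {s2, s4, s5, s6}; Z2 = {s2, s5, s6}; fixed.
Sat(AG (EX (~q -> p))) = {s2, s5, s6}

{s2, s5, s6}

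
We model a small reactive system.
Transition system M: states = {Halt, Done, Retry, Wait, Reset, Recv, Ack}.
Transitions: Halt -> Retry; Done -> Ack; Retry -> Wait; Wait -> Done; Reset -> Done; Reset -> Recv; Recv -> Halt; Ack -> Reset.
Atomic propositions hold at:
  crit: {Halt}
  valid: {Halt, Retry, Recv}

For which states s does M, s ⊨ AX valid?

{Halt, Recv}

Sat(AX valid) = {s : every successor in {Halt, Retry, Recv}} = {Halt, Recv}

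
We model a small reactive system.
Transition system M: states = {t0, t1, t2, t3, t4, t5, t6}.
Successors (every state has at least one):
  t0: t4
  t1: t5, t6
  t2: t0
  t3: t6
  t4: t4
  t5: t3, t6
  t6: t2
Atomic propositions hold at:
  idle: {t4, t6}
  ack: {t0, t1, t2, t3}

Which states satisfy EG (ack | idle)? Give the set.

Sat(ack | idle) = {t0, t1, t2, t3, t4, t6}
EG (ack | idle): greatest fixpoint, start Z0 = {t0, t1, t2, t3, t4, t6}, keep only states in Sat with some successor in Z. Already a fixed point.
Sat(EG (ack | idle)) = {t0, t1, t2, t3, t4, t6}

{t0, t1, t2, t3, t4, t6}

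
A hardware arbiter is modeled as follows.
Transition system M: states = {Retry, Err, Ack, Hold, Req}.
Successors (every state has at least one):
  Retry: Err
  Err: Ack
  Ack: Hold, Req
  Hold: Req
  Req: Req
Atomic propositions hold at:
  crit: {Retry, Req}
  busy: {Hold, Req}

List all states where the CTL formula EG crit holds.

EG crit: greatest fixpoint, start Z0 = {Retry, Req}, keep only states in Sat with some successor in Z. Z1 = {Req}; fixed.
Sat(EG crit) = {Req}

{Req}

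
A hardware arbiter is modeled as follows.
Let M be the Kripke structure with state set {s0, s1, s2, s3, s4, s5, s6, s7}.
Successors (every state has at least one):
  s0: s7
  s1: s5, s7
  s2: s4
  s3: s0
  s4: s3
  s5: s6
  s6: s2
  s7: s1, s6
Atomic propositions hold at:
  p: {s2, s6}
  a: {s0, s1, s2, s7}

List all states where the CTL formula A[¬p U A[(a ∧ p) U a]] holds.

{s0, s1, s2, s3, s4, s7}

Sat(¬p) = {s0, s1, s3, s4, s5, s7}
Sat(a ∧ p) = {s2}
A[(a ∧ p) U a]: least fixpoint, start Z0 = Sat(a) = {s0, s1, s2, s7}, add states in Sat(a ∧ p) with every successor in Z. Already a fixed point.
Sat(A[(a ∧ p) U a]) = {s0, s1, s2, s7}
A[¬p U A[(a ∧ p) U a]]: least fixpoint, start Z0 = Sat(A[(a ∧ p) U a]) = {s0, s1, s2, s7}, add states in Sat(¬p) with every successor in Z. Z1 = {s0, s1, s2, s3, s7}; Z2 = {s0, s1, s2, s3, s4, s7}; fixed.
Sat(A[¬p U A[(a ∧ p) U a]]) = {s0, s1, s2, s3, s4, s7}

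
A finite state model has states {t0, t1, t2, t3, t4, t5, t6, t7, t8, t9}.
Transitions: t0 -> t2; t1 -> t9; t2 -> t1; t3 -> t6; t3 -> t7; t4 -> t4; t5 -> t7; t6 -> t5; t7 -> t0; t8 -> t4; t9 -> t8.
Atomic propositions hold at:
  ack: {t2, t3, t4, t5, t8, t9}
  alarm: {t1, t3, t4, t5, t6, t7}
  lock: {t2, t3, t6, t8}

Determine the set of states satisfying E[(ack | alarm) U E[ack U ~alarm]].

Sat(ack | alarm) = {t1, t2, t3, t4, t5, t6, t7, t8, t9}
Sat(~alarm) = {t0, t2, t8, t9}
E[ack U ~alarm]: least fixpoint, start Z0 = Sat(~alarm) = {t0, t2, t8, t9}, add states in Sat(ack) with some successor in Z. Already a fixed point.
Sat(E[ack U ~alarm]) = {t0, t2, t8, t9}
E[(ack | alarm) U E[ack U ~alarm]]: least fixpoint, start Z0 = Sat(E[ack U ~alarm]) = {t0, t2, t8, t9}, add states in Sat(ack | alarm) with some successor in Z. Z1 = {t0, t1, t2, t7, t8, t9}; Z2 = {t0, t1, t2, t3, t5, t7, t8, t9}; Z3 = {t0, t1, t2, t3, t5, t6, t7, t8, t9}; fixed.
Sat(E[(ack | alarm) U E[ack U ~alarm]]) = {t0, t1, t2, t3, t5, t6, t7, t8, t9}

{t0, t1, t2, t3, t5, t6, t7, t8, t9}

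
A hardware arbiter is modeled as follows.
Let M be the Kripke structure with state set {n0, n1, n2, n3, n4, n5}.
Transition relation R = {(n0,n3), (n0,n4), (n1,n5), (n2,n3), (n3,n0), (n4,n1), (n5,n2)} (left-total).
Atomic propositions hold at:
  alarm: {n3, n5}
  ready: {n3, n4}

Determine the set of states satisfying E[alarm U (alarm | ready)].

{n3, n4, n5}

Sat(alarm | ready) = {n3, n4, n5}
E[alarm U (alarm | ready)]: least fixpoint, start Z0 = Sat((alarm | ready)) = {n3, n4, n5}, add states in Sat(alarm) with some successor in Z. Already a fixed point.
Sat(E[alarm U (alarm | ready)]) = {n3, n4, n5}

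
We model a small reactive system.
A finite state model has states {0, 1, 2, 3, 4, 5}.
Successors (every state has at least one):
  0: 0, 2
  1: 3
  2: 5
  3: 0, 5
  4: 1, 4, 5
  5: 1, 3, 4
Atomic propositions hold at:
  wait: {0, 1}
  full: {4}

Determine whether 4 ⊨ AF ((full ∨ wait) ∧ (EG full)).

Yes

Sat(full ∨ wait) = {0, 1, 4}
EG full: greatest fixpoint, start Z0 = {4}, keep only states in Sat with some successor in Z. Already a fixed point.
Sat(EG full) = {4}
Sat((full ∨ wait) ∧ (EG full)) = {4}
AF ((full ∨ wait) ∧ (EG full)): least fixpoint, start Z0 = {4}, add states with every successor in Z. Already a fixed point.
Sat(AF ((full ∨ wait) ∧ (EG full))) = {4}
4 ∈ Sat(AF ((full ∨ wait) ∧ (EG full))) = {4}, so the formula holds at 4.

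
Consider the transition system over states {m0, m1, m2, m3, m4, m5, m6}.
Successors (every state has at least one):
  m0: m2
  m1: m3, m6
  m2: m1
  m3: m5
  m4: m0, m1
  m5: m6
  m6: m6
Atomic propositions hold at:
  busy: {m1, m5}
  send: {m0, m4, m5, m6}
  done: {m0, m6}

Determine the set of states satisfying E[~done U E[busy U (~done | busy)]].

{m1, m2, m3, m4, m5}

Sat(~done) = {m1, m2, m3, m4, m5}
Sat(~done | busy) = {m1, m2, m3, m4, m5}
E[busy U (~done | busy)]: least fixpoint, start Z0 = Sat((~done | busy)) = {m1, m2, m3, m4, m5}, add states in Sat(busy) with some successor in Z. Already a fixed point.
Sat(E[busy U (~done | busy)]) = {m1, m2, m3, m4, m5}
E[~done U E[busy U (~done | busy)]]: least fixpoint, start Z0 = Sat(E[busy U (~done | busy)]) = {m1, m2, m3, m4, m5}, add states in Sat(~done) with some successor in Z. Already a fixed point.
Sat(E[~done U E[busy U (~done | busy)]]) = {m1, m2, m3, m4, m5}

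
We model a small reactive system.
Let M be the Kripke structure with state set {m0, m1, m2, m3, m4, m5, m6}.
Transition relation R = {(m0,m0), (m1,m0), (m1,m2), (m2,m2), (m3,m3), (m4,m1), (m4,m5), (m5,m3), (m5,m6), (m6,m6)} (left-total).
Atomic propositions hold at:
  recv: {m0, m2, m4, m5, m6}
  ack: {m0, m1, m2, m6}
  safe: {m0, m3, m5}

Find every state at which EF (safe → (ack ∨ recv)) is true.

{m0, m1, m2, m4, m5, m6}

Sat(ack ∨ recv) = {m0, m1, m2, m4, m5, m6}
Sat(safe → (ack ∨ recv)) = {m0, m1, m2, m4, m5, m6}
EF (safe → (ack ∨ recv)): least fixpoint, start Z0 = {m0, m1, m2, m4, m5, m6}, add states with some successor in Z. Already a fixed point.
Sat(EF (safe → (ack ∨ recv))) = {m0, m1, m2, m4, m5, m6}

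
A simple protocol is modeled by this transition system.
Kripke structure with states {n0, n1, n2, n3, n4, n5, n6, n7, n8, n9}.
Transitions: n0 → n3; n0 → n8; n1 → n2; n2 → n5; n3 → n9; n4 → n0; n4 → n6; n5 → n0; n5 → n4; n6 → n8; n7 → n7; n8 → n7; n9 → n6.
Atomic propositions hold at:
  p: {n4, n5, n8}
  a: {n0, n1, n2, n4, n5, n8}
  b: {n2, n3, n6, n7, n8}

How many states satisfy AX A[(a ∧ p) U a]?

4

Sat(a ∧ p) = {n4, n5, n8}
A[(a ∧ p) U a]: least fixpoint, start Z0 = Sat(a) = {n0, n1, n2, n4, n5, n8}, add states in Sat(a ∧ p) with every successor in Z. Already a fixed point.
Sat(A[(a ∧ p) U a]) = {n0, n1, n2, n4, n5, n8}
Sat(AX A[(a ∧ p) U a]) = {s : every successor in {n0, n1, n2, n4, n5, n8}} = {n1, n2, n5, n6}
|Sat(AX A[(a ∧ p) U a])| = |{n1, n2, n5, n6}| = 4.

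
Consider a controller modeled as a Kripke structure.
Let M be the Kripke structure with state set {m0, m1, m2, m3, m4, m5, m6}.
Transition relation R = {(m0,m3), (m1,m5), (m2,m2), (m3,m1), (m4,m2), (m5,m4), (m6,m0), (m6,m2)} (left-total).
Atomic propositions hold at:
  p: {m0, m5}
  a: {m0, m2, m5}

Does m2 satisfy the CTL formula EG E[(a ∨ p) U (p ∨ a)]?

Sat(a ∨ p) = {m0, m2, m5}
Sat(p ∨ a) = {m0, m2, m5}
E[(a ∨ p) U (p ∨ a)]: least fixpoint, start Z0 = Sat((p ∨ a)) = {m0, m2, m5}, add states in Sat(a ∨ p) with some successor in Z. Already a fixed point.
Sat(E[(a ∨ p) U (p ∨ a)]) = {m0, m2, m5}
EG E[(a ∨ p) U (p ∨ a)]: greatest fixpoint, start Z0 = {m0, m2, m5}, keep only states in Sat with some successor in Z. Z1 = {m2}; fixed.
Sat(EG E[(a ∨ p) U (p ∨ a)]) = {m2}
m2 ∈ Sat(EG E[(a ∨ p) U (p ∨ a)]) = {m2}, so the formula holds at m2.

Yes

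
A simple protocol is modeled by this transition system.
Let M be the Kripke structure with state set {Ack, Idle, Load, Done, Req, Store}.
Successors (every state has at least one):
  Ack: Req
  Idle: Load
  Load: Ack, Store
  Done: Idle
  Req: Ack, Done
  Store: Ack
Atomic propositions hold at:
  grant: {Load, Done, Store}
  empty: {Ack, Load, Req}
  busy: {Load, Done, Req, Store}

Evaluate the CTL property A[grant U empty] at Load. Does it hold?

A[grant U empty]: least fixpoint, start Z0 = Sat(empty) = {Ack, Load, Req}, add states in Sat(grant) with every successor in Z. Z1 = {Ack, Load, Req, Store}; fixed.
Sat(A[grant U empty]) = {Ack, Load, Req, Store}
Load ∈ Sat(A[grant U empty]) = {Ack, Load, Req, Store}, so the formula holds at Load.

Yes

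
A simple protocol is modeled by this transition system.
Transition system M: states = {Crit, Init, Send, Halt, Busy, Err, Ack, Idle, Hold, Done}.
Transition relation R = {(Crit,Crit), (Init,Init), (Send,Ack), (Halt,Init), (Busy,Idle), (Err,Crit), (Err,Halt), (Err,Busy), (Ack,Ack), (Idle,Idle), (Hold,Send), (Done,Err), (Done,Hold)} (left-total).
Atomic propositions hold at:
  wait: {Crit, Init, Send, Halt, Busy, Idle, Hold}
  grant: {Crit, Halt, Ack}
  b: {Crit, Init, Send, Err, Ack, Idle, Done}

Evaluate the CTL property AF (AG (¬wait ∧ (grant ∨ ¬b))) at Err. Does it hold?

Sat(¬wait) = {Err, Ack, Done}
Sat(¬b) = {Halt, Busy, Hold}
Sat(grant ∨ ¬b) = {Crit, Halt, Busy, Ack, Hold}
Sat(¬wait ∧ (grant ∨ ¬b)) = {Ack}
AG (¬wait ∧ (grant ∨ ¬b)): greatest fixpoint, start Z0 = {Ack}, keep only states in Sat with every successor in Z. Already a fixed point.
Sat(AG (¬wait ∧ (grant ∨ ¬b))) = {Ack}
AF (AG (¬wait ∧ (grant ∨ ¬b))): least fixpoint, start Z0 = {Ack}, add states with every successor in Z. Z1 = {Send, Ack}; Z2 = {Send, Ack, Hold}; fixed.
Sat(AF (AG (¬wait ∧ (grant ∨ ¬b)))) = {Send, Ack, Hold}
Err ∉ Sat(AF (AG (¬wait ∧ (grant ∨ ¬b)))) = {Send, Ack, Hold}, so the formula does not hold at Err.

No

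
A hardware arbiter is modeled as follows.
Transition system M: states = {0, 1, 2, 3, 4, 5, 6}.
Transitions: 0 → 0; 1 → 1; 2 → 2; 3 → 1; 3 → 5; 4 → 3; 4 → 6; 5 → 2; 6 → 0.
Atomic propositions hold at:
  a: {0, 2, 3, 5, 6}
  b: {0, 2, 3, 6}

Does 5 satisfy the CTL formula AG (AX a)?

Sat(AX a) = {s : every successor in {0, 2, 3, 5, 6}} = {0, 2, 4, 5, 6}
AG (AX a): greatest fixpoint, start Z0 = {0, 2, 4, 5, 6}, keep only states in Sat with every successor in Z. Z1 = {0, 2, 5, 6}; fixed.
Sat(AG (AX a)) = {0, 2, 5, 6}
5 ∈ Sat(AG (AX a)) = {0, 2, 5, 6}, so the formula holds at 5.

Yes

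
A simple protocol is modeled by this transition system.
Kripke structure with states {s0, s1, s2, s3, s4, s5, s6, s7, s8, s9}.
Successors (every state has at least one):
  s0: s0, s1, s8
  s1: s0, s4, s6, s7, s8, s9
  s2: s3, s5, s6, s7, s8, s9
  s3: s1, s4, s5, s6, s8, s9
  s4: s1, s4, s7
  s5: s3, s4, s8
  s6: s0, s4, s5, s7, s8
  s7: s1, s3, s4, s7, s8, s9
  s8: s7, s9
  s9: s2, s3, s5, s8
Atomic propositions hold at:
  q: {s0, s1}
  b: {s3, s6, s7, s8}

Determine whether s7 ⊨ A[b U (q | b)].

Yes

Sat(q | b) = {s0, s1, s3, s6, s7, s8}
A[b U (q | b)]: least fixpoint, start Z0 = Sat((q | b)) = {s0, s1, s3, s6, s7, s8}, add states in Sat(b) with every successor in Z. Already a fixed point.
Sat(A[b U (q | b)]) = {s0, s1, s3, s6, s7, s8}
s7 ∈ Sat(A[b U (q | b)]) = {s0, s1, s3, s6, s7, s8}, so the formula holds at s7.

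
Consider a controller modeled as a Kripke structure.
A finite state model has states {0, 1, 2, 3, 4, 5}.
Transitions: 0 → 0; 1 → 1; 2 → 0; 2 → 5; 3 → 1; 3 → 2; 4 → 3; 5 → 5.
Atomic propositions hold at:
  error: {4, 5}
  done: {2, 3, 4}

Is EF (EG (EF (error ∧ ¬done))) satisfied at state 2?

Sat(¬done) = {0, 1, 5}
Sat(error ∧ ¬done) = {5}
EF (error ∧ ¬done): least fixpoint, start Z0 = {5}, add states with some successor in Z. Z1 = {2, 5}; Z2 = {2, 3, 5}; Z3 = {2, 3, 4, 5}; fixed.
Sat(EF (error ∧ ¬done)) = {2, 3, 4, 5}
EG (EF (error ∧ ¬done)): greatest fixpoint, start Z0 = {2, 3, 4, 5}, keep only states in Sat with some successor in Z. Already a fixed point.
Sat(EG (EF (error ∧ ¬done))) = {2, 3, 4, 5}
EF (EG (EF (error ∧ ¬done))): least fixpoint, start Z0 = {2, 3, 4, 5}, add states with some successor in Z. Already a fixed point.
Sat(EF (EG (EF (error ∧ ¬done)))) = {2, 3, 4, 5}
2 ∈ Sat(EF (EG (EF (error ∧ ¬done)))) = {2, 3, 4, 5}, so the formula holds at 2.

Yes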